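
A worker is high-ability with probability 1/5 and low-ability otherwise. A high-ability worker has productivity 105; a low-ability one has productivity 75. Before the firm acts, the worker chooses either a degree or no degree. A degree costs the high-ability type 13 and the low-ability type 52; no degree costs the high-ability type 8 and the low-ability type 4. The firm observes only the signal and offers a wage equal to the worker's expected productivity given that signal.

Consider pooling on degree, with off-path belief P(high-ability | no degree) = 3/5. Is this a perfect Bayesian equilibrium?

No

At the pooled signal (degree) the firm holds the prior 1/5 and pays 1/5·105 + 4/5·75 = 81. Off-path (no degree) belief 3/5 gives 3/5·105 + 2/5·75 = 93.
High-ability: degree gives 81 − 13 = 68; no degree gives 93 − 8 = 85. Deviates. ✗
Low-ability: degree gives 81 − 52 = 29; no degree gives 93 − 4 = 89. Deviates. ✗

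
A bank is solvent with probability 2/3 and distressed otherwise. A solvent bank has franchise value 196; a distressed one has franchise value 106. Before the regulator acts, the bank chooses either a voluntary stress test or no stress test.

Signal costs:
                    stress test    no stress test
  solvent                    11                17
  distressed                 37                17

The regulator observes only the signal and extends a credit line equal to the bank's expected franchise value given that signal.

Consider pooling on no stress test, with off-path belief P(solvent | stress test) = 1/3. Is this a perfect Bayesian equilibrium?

At the pooled signal (no stress test) the regulator holds the prior 2/3 and pays 2/3·196 + 1/3·106 = 166. Off-path (stress test) belief 1/3 gives 1/3·196 + 2/3·106 = 136.
Solvent: no stress test gives 166 − 17 = 149; stress test gives 136 − 11 = 125. Stays. ✓
Distressed: no stress test gives 166 − 17 = 149; stress test gives 136 − 37 = 99. Stays. ✓

Yes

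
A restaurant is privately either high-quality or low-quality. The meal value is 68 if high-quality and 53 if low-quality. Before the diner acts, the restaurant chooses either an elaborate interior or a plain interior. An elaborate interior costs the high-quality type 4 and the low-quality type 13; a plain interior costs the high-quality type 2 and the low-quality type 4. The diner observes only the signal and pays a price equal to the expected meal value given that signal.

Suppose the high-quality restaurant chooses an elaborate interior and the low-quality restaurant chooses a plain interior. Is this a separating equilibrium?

Under separation the diner infers type exactly: elaborate interior → high-quality (pays 68), plain interior → low-quality (pays 53).
High-quality: elaborate interior gives 68 − 4 = 64; plain interior gives 53 − 2 = 51. No deviation. ✓
Low-quality: plain interior gives 53 − 4 = 49; elaborate interior gives 68 − 13 = 55. Would deviate. ✗

No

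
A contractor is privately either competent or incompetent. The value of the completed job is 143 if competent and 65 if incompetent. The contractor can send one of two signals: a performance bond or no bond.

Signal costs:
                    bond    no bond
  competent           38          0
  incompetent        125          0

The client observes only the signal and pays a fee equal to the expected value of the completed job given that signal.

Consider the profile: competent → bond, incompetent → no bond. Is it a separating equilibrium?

Yes

If types separate, bond earns payment 143 and no bond earns 65.
Competent: bond gives 143 − 38 = 105; no bond gives 65 − 0 = 65. No deviation. ✓
Incompetent: no bond gives 65 − 0 = 65; bond gives 143 − 125 = 18. No deviation. ✓
Neither type gains from mimicking the other.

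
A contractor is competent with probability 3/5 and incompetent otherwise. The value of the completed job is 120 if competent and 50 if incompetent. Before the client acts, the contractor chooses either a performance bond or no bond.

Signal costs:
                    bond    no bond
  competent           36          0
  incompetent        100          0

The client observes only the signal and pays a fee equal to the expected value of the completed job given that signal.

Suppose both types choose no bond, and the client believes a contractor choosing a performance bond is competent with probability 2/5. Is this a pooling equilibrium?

Yes

At the pooled signal (no bond) the client holds the prior 3/5 and pays 3/5·120 + 2/5·50 = 92. Off-path (bond) belief 2/5 gives 2/5·120 + 3/5·50 = 78.
Competent: no bond gives 92 − 0 = 92; bond gives 78 − 36 = 42. Stays. ✓
Incompetent: no bond gives 92 − 0 = 92; bond gives 78 − 100 = -22. Stays. ✓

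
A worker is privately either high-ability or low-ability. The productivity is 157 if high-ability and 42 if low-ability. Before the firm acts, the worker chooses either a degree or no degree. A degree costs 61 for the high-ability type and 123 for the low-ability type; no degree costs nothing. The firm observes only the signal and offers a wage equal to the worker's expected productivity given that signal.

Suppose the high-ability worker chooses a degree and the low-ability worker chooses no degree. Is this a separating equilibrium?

Under separation the firm infers type exactly: degree → high-ability (pays 157), no degree → low-ability (pays 42).
High-ability: degree gives 157 − 61 = 96; no degree gives 42 − 0 = 42. No deviation. ✓
Low-ability: no degree gives 42 − 0 = 42; degree gives 157 − 123 = 34. No deviation. ✓
Neither type gains from mimicking the other.

Yes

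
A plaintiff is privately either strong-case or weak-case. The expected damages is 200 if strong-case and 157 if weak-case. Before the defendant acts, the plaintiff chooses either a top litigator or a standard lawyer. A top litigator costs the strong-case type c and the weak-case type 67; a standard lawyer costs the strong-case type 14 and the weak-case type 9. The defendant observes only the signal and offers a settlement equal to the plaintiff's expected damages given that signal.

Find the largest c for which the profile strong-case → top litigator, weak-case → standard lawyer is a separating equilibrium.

Under separation: top litigator → strong-case (pays 200); standard lawyer → weak-case (pays 157).
Weak-case: 157 − 9 = 148 ≥ 200 − 67 = 133. Holds regardless of c. ✓
Strong-case: 200 − c ≥ 157 − 14, so c ≤ 200 − 143 = 57.

57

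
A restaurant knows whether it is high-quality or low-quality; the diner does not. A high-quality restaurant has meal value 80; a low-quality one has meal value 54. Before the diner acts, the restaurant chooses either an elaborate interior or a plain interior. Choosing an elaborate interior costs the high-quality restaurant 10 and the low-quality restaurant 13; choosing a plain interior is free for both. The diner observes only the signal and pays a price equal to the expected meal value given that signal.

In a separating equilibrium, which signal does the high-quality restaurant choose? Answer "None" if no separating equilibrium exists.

None

Try high-quality → elaborate interior, low-quality → plain interior:
  Under separation the diner infers type exactly: elaborate interior → high-quality (pays 80), plain interior → low-quality (pays 54).
  High-quality: elaborate interior gives 80 − 10 = 70; plain interior gives 54 − 0 = 54. No deviation. ✓
  Low-quality: plain interior gives 54 − 0 = 54; elaborate interior gives 80 − 13 = 67. Would deviate. ✗
Try high-quality → plain interior, low-quality → elaborate interior:
  Under separation the diner infers type exactly: plain interior → high-quality (pays 80), elaborate interior → low-quality (pays 54).
  High-quality: plain interior gives 80 − 0 = 80; elaborate interior gives 54 − 10 = 44. No deviation. ✓
  Low-quality: elaborate interior gives 54 − 13 = 41; plain interior gives 80 − 0 = 80. Would deviate. ✗
Neither assignment is incentive-compatible.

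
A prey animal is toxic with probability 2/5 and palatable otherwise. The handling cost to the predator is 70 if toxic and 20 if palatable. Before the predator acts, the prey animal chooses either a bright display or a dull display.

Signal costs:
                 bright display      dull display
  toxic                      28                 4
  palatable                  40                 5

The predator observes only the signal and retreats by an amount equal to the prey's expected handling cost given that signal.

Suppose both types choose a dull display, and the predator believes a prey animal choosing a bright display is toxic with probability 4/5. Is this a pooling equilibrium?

Yes

On the equilibrium path (dull display) the predator holds the prior 2/5 and pays 2/5·70 + 3/5·20 = 40. Off-path (bright display) belief 4/5 gives 4/5·70 + 1/5·20 = 60.
Toxic: dull display gives 40 − 4 = 36; bright display gives 60 − 28 = 32. Stays. ✓
Palatable: dull display gives 40 − 5 = 35; bright display gives 60 − 40 = 20. Stays. ✓
Beliefs are Bayes-consistent on-path and both types best-respond.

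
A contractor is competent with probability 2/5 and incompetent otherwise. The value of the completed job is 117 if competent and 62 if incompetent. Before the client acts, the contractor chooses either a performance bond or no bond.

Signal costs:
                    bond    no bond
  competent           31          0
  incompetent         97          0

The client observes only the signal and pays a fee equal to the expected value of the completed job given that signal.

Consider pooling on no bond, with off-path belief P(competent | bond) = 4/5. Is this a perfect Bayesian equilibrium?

At the pooled signal (no bond) the client holds the prior 2/5 and pays 2/5·117 + 3/5·62 = 84. Off-path (bond) belief 4/5 gives 4/5·117 + 1/5·62 = 106.
Competent: no bond gives 84 − 0 = 84; bond gives 106 − 31 = 75. Stays. ✓
Incompetent: no bond gives 84 − 0 = 84; bond gives 106 − 97 = 9. Stays. ✓

Yes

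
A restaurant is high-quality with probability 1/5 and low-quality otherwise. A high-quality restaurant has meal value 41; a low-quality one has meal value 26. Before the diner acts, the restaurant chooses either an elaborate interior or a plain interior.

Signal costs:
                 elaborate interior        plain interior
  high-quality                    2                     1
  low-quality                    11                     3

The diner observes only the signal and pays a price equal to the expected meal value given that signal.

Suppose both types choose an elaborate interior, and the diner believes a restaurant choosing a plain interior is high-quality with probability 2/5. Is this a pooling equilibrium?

At the pooled signal (elaborate interior) the diner holds the prior 1/5 and pays 1/5·41 + 4/5·26 = 29. Off-path (plain interior) belief 2/5 gives 2/5·41 + 3/5·26 = 32.
High-quality: elaborate interior gives 29 − 2 = 27; plain interior gives 32 − 1 = 31. Deviates. ✗
Low-quality: elaborate interior gives 29 − 11 = 18; plain interior gives 32 − 3 = 29. Deviates. ✗

No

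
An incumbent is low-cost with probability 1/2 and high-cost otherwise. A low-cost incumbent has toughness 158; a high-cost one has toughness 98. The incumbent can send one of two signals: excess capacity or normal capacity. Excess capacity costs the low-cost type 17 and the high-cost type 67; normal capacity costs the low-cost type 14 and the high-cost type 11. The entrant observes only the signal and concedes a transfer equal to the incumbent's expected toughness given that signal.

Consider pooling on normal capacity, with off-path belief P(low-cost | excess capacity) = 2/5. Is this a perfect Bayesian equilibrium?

Yes

At the pooled signal (normal capacity) the entrant holds the prior 1/2 and pays 1/2·158 + 1/2·98 = 128. Off-path (excess capacity) belief 2/5 gives 2/5·158 + 3/5·98 = 122.
Low-cost: normal capacity gives 128 − 14 = 114; excess capacity gives 122 − 17 = 105. Stays. ✓
High-cost: normal capacity gives 128 − 11 = 117; excess capacity gives 122 − 67 = 55. Stays. ✓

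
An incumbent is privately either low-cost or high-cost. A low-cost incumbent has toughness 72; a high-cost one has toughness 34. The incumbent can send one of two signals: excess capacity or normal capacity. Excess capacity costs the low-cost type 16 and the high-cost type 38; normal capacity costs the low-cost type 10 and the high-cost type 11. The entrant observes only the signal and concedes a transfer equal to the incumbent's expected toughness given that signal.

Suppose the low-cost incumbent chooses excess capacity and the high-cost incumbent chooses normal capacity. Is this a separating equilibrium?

Under separation the entrant infers type exactly: excess capacity → low-cost (pays 72), normal capacity → high-cost (pays 34).
Low-cost: excess capacity gives 72 − 16 = 56; normal capacity gives 34 − 10 = 24. No deviation. ✓
High-cost: normal capacity gives 34 − 11 = 23; excess capacity gives 72 − 38 = 34. Would deviate. ✗

No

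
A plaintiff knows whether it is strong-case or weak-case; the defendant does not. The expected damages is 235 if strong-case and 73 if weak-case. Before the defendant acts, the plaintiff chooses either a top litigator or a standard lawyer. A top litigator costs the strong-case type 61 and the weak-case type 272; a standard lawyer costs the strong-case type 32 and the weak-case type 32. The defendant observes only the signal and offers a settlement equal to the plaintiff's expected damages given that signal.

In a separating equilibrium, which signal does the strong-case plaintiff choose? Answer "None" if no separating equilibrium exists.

Try strong-case → top litigator, weak-case → standard lawyer:
  Under separation the defendant infers type exactly: top litigator → strong-case (pays 235), standard lawyer → weak-case (pays 73).
  Strong-case: top litigator gives 235 − 61 = 174; standard lawyer gives 73 − 32 = 41. No deviation. ✓
  Weak-case: standard lawyer gives 73 − 32 = 41; top litigator gives 235 − 272 = -37. No deviation. ✓
Both hold — the strong-case type sends top litigator.

top litigator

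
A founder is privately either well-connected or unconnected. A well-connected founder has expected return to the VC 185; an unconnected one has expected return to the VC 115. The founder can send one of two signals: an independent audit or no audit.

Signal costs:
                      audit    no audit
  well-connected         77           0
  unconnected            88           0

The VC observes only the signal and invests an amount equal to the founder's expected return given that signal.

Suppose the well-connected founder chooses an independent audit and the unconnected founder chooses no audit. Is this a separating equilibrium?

Under separation the VC infers type exactly: audit → well-connected (pays 185), no audit → unconnected (pays 115).
Well-connected: audit gives 185 − 77 = 108; no audit gives 115 − 0 = 115. Would deviate. ✗
Unconnected: no audit gives 115 − 0 = 115; audit gives 185 − 88 = 97. No deviation. ✓

No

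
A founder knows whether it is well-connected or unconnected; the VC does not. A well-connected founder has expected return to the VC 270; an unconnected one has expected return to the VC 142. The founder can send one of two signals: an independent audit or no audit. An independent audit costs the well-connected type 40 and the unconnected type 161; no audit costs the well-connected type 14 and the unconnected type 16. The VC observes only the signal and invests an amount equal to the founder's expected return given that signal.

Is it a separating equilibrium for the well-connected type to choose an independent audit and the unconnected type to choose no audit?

Yes

Under separation the VC infers type exactly: audit → well-connected (pays 270), no audit → unconnected (pays 142).
Well-connected: audit gives 270 − 40 = 230; no audit gives 142 − 14 = 128. No deviation. ✓
Unconnected: no audit gives 142 − 16 = 126; audit gives 270 − 161 = 109. No deviation. ✓
Both incentive constraints hold.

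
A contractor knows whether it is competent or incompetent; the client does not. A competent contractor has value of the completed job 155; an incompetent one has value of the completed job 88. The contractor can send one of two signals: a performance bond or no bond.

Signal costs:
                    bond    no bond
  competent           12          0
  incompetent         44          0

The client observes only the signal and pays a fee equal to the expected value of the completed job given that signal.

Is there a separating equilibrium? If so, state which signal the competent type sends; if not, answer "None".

None

Try competent → bond, incompetent → no bond:
  Under separation the client infers type exactly: bond → competent (pays 155), no bond → incompetent (pays 88).
  Competent: bond gives 155 − 12 = 143; no bond gives 88 − 0 = 88. No deviation. ✓
  Incompetent: no bond gives 88 − 0 = 88; bond gives 155 − 44 = 111. Would deviate. ✗
Try competent → no bond, incompetent → bond:
  Under separation the client infers type exactly: no bond → competent (pays 155), bond → incompetent (pays 88).
  Competent: no bond gives 155 − 0 = 155; bond gives 88 − 12 = 76. No deviation. ✓
  Incompetent: bond gives 88 − 44 = 44; no bond gives 155 − 0 = 155. Would deviate. ✗
Neither assignment is incentive-compatible.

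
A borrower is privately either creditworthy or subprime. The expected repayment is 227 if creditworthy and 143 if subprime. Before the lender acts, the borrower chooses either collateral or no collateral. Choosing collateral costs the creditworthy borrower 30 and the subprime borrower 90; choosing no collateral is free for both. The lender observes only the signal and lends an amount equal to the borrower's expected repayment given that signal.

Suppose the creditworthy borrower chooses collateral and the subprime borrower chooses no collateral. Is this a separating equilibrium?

Yes

If types separate, collateral earns payment 227 and no collateral earns 143.
Creditworthy: collateral gives 227 − 30 = 197; no collateral gives 143 − 0 = 143. No deviation. ✓
Subprime: no collateral gives 143 − 0 = 143; collateral gives 227 − 90 = 137. No deviation. ✓
Both incentive constraints hold.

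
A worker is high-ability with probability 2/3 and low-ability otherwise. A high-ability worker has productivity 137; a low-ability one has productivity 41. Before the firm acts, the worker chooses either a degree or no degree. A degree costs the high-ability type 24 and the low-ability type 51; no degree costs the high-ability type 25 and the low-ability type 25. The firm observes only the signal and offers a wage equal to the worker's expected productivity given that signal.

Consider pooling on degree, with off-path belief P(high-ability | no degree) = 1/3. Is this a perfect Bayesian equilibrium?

Yes

On the equilibrium path (degree) the firm holds the prior 2/3 and pays 2/3·137 + 1/3·41 = 105. Off-path (no degree) belief 1/3 gives 1/3·137 + 2/3·41 = 73.
High-ability: degree gives 105 − 24 = 81; no degree gives 73 − 25 = 48. Stays. ✓
Low-ability: degree gives 105 − 51 = 54; no degree gives 73 − 25 = 48. Stays. ✓
Beliefs are Bayes-consistent on-path and both types best-respond.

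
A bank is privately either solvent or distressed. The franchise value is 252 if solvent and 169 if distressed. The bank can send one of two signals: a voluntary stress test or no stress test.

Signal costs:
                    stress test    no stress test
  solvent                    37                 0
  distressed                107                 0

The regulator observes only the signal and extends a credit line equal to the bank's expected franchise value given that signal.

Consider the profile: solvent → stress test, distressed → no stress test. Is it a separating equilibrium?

If types separate, stress test earns payment 252 and no stress test earns 169.
Solvent: stress test gives 252 − 37 = 215; no stress test gives 169 − 0 = 169. No deviation. ✓
Distressed: no stress test gives 169 − 0 = 169; stress test gives 252 − 107 = 145. No deviation. ✓
Both incentive constraints hold.

Yes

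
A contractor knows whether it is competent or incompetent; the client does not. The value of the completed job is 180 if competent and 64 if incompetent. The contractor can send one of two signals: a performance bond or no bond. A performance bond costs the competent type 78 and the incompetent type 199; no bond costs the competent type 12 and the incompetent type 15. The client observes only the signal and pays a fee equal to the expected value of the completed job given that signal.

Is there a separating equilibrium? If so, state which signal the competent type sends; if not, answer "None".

bond

Try competent → bond, incompetent → no bond:
  If types separate, bond earns payment 180 and no bond earns 64.
  Competent: bond gives 180 − 78 = 102; no bond gives 64 − 12 = 52. No deviation. ✓
  Incompetent: no bond gives 64 − 15 = 49; bond gives 180 − 199 = -19. No deviation. ✓
Both hold — the competent type sends bond.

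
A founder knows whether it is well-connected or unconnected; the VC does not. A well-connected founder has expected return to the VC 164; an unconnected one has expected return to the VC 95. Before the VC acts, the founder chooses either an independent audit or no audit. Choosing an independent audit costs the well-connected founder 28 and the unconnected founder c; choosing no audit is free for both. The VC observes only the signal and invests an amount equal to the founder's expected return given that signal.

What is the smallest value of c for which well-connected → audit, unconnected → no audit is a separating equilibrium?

69

Under separation: audit → well-connected (pays 164); no audit → unconnected (pays 95).
Well-connected: 164 − 28 = 136 ≥ 95 − 0 = 95. Holds regardless of c. ✓
Unconnected: 95 − 0 ≥ 164 − c, so c ≥ 164 − 95 = 69.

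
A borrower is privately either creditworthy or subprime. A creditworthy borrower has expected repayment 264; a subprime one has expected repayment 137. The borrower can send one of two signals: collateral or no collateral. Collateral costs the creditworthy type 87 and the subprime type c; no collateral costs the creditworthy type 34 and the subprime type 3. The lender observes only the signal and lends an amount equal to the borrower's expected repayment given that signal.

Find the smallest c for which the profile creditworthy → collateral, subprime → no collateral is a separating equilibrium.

Under separation: collateral → creditworthy (pays 264); no collateral → subprime (pays 137).
Creditworthy: 264 − 87 = 177 ≥ 137 − 34 = 103. Holds regardless of c. ✓
Subprime: 137 − 3 ≥ 264 − c, so c ≥ 264 − 134 = 130.

130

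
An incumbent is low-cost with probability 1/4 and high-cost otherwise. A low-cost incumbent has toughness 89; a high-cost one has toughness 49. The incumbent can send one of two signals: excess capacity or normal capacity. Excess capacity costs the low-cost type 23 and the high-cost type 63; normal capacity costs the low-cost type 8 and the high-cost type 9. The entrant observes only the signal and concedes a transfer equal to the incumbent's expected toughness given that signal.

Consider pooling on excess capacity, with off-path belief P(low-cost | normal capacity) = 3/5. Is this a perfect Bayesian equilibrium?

No

At the pooled signal (excess capacity) the entrant holds the prior 1/4 and pays 1/4·89 + 3/4·49 = 59. Off-path (normal capacity) belief 3/5 gives 3/5·89 + 2/5·49 = 73.
Low-cost: excess capacity gives 59 − 23 = 36; normal capacity gives 73 − 8 = 65. Deviates. ✗
High-cost: excess capacity gives 59 − 63 = -4; normal capacity gives 73 − 9 = 64. Deviates. ✗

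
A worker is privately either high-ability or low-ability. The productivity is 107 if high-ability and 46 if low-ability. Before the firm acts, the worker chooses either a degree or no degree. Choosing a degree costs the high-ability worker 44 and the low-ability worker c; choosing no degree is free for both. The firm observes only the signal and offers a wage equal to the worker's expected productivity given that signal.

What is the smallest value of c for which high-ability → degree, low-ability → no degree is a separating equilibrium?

61

Under separation: degree → high-ability (pays 107); no degree → low-ability (pays 46).
High-ability: 107 − 44 = 63 ≥ 46 − 0 = 46. Holds regardless of c. ✓
Low-ability: 46 − 0 ≥ 107 − c, so c ≥ 107 − 46 = 61.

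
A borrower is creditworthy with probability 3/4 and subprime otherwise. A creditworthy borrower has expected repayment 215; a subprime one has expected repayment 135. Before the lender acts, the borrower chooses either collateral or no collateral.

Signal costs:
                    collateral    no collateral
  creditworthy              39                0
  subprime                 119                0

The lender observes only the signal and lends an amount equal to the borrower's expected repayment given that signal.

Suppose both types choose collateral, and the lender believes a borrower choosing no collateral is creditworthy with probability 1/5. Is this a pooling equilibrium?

At the pooled signal (collateral) the lender holds the prior 3/4 and pays 3/4·215 + 1/4·135 = 195. Off-path (no collateral) belief 1/5 gives 1/5·215 + 4/5·135 = 151.
Creditworthy: collateral gives 195 − 39 = 156; no collateral gives 151 − 0 = 151. Stays. ✓
Subprime: collateral gives 195 − 119 = 76; no collateral gives 151 − 0 = 151. Deviates. ✗

No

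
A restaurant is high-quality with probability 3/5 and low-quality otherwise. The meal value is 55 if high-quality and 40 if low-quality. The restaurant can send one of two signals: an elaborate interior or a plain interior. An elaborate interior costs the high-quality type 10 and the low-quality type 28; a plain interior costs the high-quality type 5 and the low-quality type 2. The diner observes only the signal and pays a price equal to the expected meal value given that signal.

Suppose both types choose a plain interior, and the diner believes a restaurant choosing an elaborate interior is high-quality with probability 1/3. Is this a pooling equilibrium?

Yes

At the pooled signal (plain interior) the diner holds the prior 3/5 and pays 3/5·55 + 2/5·40 = 49. Off-path (elaborate interior) belief 1/3 gives 1/3·55 + 2/3·40 = 45.
High-quality: plain interior gives 49 − 5 = 44; elaborate interior gives 45 − 10 = 35. Stays. ✓
Low-quality: plain interior gives 49 − 2 = 47; elaborate interior gives 45 − 28 = 17. Stays. ✓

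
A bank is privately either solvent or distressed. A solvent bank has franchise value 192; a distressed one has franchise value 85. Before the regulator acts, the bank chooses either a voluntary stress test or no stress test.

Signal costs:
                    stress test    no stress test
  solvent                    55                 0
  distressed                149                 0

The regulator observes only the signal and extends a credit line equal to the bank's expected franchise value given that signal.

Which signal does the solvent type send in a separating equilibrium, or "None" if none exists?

stress test

Try solvent → stress test, distressed → no stress test:
  Under separation the regulator infers type exactly: stress test → solvent (pays 192), no stress test → distressed (pays 85).
  Solvent: stress test gives 192 − 55 = 137; no stress test gives 85 − 0 = 85. No deviation. ✓
  Distressed: no stress test gives 85 − 0 = 85; stress test gives 192 − 149 = 43. No deviation. ✓
Both hold — the solvent type sends stress test.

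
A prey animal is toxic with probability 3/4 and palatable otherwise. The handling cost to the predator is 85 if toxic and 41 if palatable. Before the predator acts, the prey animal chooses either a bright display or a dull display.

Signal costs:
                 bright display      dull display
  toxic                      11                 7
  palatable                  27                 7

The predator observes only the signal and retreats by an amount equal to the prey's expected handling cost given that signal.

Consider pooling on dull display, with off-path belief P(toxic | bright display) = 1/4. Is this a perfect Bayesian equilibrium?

Yes

On the equilibrium path (dull display) the predator holds the prior 3/4 and pays 3/4·85 + 1/4·41 = 74. Off-path (bright display) belief 1/4 gives 1/4·85 + 3/4·41 = 52.
Toxic: dull display gives 74 − 7 = 67; bright display gives 52 − 11 = 41. Stays. ✓
Palatable: dull display gives 74 − 7 = 67; bright display gives 52 − 27 = 25. Stays. ✓
Beliefs are Bayes-consistent on-path and both types best-respond.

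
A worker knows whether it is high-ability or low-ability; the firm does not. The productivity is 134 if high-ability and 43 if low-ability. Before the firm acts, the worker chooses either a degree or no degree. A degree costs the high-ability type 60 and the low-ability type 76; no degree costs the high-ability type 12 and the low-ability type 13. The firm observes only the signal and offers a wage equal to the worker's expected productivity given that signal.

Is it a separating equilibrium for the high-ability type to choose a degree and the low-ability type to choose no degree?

Under separation the firm infers type exactly: degree → high-ability (pays 134), no degree → low-ability (pays 43).
High-ability: degree gives 134 − 60 = 74; no degree gives 43 − 12 = 31. No deviation. ✓
Low-ability: no degree gives 43 − 13 = 30; degree gives 134 − 76 = 58. Would deviate. ✗

No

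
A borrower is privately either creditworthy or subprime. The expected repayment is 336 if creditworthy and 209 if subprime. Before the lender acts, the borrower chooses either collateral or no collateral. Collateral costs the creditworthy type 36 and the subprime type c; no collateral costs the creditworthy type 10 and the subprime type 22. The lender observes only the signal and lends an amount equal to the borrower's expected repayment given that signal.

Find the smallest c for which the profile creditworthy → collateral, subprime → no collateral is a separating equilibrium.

149

Under separation: collateral → creditworthy (pays 336); no collateral → subprime (pays 209).
Creditworthy: 336 − 36 = 300 ≥ 209 − 10 = 199. Holds regardless of c. ✓
Subprime: 209 − 22 ≥ 336 − c, so c ≥ 336 − 187 = 149.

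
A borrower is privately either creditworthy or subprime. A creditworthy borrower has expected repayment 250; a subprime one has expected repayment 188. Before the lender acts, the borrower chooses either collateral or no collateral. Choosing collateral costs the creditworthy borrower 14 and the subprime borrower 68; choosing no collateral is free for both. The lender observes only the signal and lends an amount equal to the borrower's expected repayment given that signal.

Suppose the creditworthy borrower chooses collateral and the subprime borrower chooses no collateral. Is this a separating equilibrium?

If types separate, collateral earns payment 250 and no collateral earns 188.
Creditworthy: collateral gives 250 − 14 = 236; no collateral gives 188 − 0 = 188. No deviation. ✓
Subprime: no collateral gives 188 − 0 = 188; collateral gives 250 − 68 = 182. No deviation. ✓
Both incentive constraints hold.

Yes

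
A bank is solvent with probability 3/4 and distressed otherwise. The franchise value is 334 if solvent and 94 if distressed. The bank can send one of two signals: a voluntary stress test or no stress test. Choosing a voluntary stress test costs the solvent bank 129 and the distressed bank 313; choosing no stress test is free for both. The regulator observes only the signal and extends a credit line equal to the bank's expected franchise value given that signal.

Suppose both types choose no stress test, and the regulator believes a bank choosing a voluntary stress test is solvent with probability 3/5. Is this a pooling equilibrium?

Yes

At the pooled signal (no stress test) the regulator holds the prior 3/4 and pays 3/4·334 + 1/4·94 = 274. Off-path (stress test) belief 3/5 gives 3/5·334 + 2/5·94 = 238.
Solvent: no stress test gives 274 − 0 = 274; stress test gives 238 − 129 = 109. Stays. ✓
Distressed: no stress test gives 274 − 0 = 274; stress test gives 238 − 313 = -75. Stays. ✓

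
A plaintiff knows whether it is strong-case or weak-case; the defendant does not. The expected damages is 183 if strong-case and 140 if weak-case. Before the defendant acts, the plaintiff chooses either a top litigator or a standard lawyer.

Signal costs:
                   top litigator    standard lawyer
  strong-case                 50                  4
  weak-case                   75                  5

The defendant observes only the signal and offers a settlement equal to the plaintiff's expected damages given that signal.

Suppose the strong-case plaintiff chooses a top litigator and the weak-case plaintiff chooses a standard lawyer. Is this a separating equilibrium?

Under separation the defendant infers type exactly: top litigator → strong-case (pays 183), standard lawyer → weak-case (pays 140).
Strong-case: top litigator gives 183 − 50 = 133; standard lawyer gives 140 − 4 = 136. Would deviate. ✗
Weak-case: standard lawyer gives 140 − 5 = 135; top litigator gives 183 − 75 = 108. No deviation. ✓

No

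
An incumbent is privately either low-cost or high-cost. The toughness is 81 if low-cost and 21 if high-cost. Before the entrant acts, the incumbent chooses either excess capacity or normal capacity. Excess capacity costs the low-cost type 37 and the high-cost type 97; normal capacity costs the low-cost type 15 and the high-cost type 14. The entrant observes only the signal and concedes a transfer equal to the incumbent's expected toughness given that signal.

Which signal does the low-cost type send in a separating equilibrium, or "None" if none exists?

Try low-cost → excess capacity, high-cost → normal capacity:
  If types separate, excess capacity earns payment 81 and normal capacity earns 21.
  Low-cost: excess capacity gives 81 − 37 = 44; normal capacity gives 21 − 15 = 6. No deviation. ✓
  High-cost: normal capacity gives 21 − 14 = 7; excess capacity gives 81 − 97 = -16. No deviation. ✓
Both hold — the low-cost type sends excess capacity.

excess capacity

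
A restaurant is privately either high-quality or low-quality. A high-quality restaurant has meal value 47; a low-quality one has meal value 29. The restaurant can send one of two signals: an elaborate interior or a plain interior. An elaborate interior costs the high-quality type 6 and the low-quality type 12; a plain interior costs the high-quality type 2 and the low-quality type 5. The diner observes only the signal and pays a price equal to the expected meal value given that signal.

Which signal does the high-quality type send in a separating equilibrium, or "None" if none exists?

None

Try high-quality → elaborate interior, low-quality → plain interior:
  If types separate, elaborate interior earns payment 47 and plain interior earns 29.
  High-quality: elaborate interior gives 47 − 6 = 41; plain interior gives 29 − 2 = 27. No deviation. ✓
  Low-quality: plain interior gives 29 − 5 = 24; elaborate interior gives 47 − 12 = 35. Would deviate. ✗
Try high-quality → plain interior, low-quality → elaborate interior:
  If types separate, plain interior earns payment 47 and elaborate interior earns 29.
  High-quality: plain interior gives 47 − 2 = 45; elaborate interior gives 29 − 6 = 23. No deviation. ✓
  Low-quality: elaborate interior gives 29 − 12 = 17; plain interior gives 47 − 5 = 42. Would deviate. ✗
Neither assignment is incentive-compatible.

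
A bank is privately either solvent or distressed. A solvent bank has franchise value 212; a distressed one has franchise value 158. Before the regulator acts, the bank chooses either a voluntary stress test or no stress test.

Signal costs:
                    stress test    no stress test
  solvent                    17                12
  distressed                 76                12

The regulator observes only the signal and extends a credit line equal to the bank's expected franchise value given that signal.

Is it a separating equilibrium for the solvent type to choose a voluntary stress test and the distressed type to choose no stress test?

If types separate, stress test earns payment 212 and no stress test earns 158.
Solvent: stress test gives 212 − 17 = 195; no stress test gives 158 − 12 = 146. No deviation. ✓
Distressed: no stress test gives 158 − 12 = 146; stress test gives 212 − 76 = 136. No deviation. ✓
Both incentive constraints hold.

Yes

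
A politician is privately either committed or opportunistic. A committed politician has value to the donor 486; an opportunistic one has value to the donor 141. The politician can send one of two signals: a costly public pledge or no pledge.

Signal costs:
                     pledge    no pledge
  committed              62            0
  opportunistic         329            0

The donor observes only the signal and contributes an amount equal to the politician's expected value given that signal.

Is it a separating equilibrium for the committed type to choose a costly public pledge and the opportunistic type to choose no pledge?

No

If types separate, pledge earns payment 486 and no pledge earns 141.
Committed: pledge gives 486 − 62 = 424; no pledge gives 141 − 0 = 141. No deviation. ✓
Opportunistic: no pledge gives 141 − 0 = 141; pledge gives 486 − 329 = 157. Would deviate. ✗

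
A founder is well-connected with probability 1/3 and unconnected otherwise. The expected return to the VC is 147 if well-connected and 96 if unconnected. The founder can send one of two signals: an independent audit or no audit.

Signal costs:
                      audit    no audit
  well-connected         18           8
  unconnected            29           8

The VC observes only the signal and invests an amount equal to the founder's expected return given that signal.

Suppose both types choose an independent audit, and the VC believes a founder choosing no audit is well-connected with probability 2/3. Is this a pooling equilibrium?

On the equilibrium path (audit) the VC holds the prior 1/3 and pays 1/3·147 + 2/3·96 = 113. Off-path (no audit) belief 2/3 gives 2/3·147 + 1/3·96 = 130.
Well-connected: audit gives 113 − 18 = 95; no audit gives 130 − 8 = 122. Deviates. ✗
Unconnected: audit gives 113 − 29 = 84; no audit gives 130 − 8 = 122. Deviates. ✗

No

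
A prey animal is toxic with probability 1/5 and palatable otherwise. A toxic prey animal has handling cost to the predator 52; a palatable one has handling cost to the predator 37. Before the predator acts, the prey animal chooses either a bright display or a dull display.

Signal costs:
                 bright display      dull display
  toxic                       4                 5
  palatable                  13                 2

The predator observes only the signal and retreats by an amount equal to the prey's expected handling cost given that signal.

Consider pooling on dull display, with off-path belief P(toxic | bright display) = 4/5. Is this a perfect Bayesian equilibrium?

On the equilibrium path (dull display) the predator holds the prior 1/5 and pays 1/5·52 + 4/5·37 = 40. Off-path (bright display) belief 4/5 gives 4/5·52 + 1/5·37 = 49.
Toxic: dull display gives 40 − 5 = 35; bright display gives 49 − 4 = 45. Deviates. ✗
Palatable: dull display gives 40 − 2 = 38; bright display gives 49 − 13 = 36. Stays. ✓

No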